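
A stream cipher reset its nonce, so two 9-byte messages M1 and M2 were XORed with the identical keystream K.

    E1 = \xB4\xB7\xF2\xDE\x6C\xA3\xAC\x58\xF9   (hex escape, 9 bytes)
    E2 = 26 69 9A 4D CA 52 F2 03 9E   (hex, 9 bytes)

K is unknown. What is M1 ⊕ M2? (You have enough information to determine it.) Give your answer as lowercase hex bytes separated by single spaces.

92 de 68 93 a6 f1 5e 5b 67

E1 ⊕ E2 = (M1 ⊕ K) ⊕ (M2 ⊕ K) = M1 ⊕ M2 — the shared key cancels under XOR.
b4 ⊕ 26 = 92
b7 ⊕ 69 = de
f2 ⊕ 9a = 68
de ⊕ 4d = 93
6c ⊕ ca = a6
a3 ⊕ 52 = f1
ac ⊕ f2 = 5e
58 ⊕ 03 = 5b
f9 ⊕ 9e = 67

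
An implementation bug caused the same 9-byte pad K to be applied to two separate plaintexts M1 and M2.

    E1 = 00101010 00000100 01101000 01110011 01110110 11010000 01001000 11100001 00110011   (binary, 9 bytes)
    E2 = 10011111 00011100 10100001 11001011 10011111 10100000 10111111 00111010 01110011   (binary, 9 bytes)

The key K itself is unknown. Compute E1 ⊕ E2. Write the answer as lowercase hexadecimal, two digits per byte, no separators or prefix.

E1 ⊕ E2 = (M1 ⊕ K) ⊕ (M2 ⊕ K) = M1 ⊕ M2 — the shared key cancels under XOR.
00101010 XOR 10011111 = 10110101
00000100 XOR 00011100 = 00011000
01101000 XOR 10100001 = 11001001
01110011 XOR 11001011 = 10111000
01110110 XOR 10011111 = 11101001
11010000 XOR 10100000 = 01110000
01001000 XOR 10111111 = 11110111
11100001 XOR 00111010 = 11011011
00110011 XOR 01110011 = 01000000

b518c9b8e970f7db40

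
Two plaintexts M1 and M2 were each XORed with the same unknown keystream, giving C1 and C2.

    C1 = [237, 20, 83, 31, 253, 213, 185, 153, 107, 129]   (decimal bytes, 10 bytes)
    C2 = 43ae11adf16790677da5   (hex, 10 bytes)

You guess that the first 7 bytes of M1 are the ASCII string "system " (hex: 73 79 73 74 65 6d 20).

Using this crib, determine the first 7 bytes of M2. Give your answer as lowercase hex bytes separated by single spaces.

First, C1 ⊕ C2 = (M1 ⊕ K) ⊕ (M2 ⊕ K) = M1 ⊕ M2, so the key drops out. Then M2 = (M1 ⊕ M2) ⊕ M1 over the first 7 bytes.
byte 0: (ed ⊕ 43) ⊕ 73 = ae ⊕ 73 = dd
byte 1: (14 ⊕ ae) ⊕ 79 = ba ⊕ 79 = c3
byte 2: (53 ⊕ 11) ⊕ 73 = 42 ⊕ 73 = 31
byte 3: (1f ⊕ ad) ⊕ 74 = b2 ⊕ 74 = c6
byte 4: (fd ⊕ f1) ⊕ 65 = 0c ⊕ 65 = 69
byte 5: (d5 ⊕ 67) ⊕ 6d = b2 ⊕ 6d = df
byte 6: (b9 ⊕ 90) ⊕ 20 = 29 ⊕ 20 = 09

dd c3 31 c6 69 df 09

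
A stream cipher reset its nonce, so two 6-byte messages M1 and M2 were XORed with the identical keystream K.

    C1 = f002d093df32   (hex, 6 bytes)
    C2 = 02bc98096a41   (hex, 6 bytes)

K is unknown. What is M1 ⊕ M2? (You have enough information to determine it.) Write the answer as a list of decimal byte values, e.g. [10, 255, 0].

C1 ⊕ C2 = (M1 ⊕ K) ⊕ (M2 ⊕ K) = M1 ⊕ M2 — the shared key cancels under XOR.
f0 xor 02 = f2
02 xor bc = be
d0 xor 98 = 48
93 xor 09 = 9a
df xor 6a = b5
32 xor 41 = 73

[242, 190, 72, 154, 181, 115]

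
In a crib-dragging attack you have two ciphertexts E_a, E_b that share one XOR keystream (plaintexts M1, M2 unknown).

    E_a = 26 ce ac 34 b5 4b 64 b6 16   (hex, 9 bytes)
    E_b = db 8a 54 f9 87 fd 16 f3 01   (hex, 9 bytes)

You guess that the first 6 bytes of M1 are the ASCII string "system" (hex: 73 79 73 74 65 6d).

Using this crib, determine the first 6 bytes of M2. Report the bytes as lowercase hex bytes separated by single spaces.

First, E_a ⊕ E_b = (M1 ⊕ K) ⊕ (M2 ⊕ K) = M1 ⊕ M2, so the key drops out. Then M2 = (M1 ⊕ M2) ⊕ M1 over the first 6 bytes.
byte 0: (26 xor db) xor 73 = fd xor 73 = 8e
byte 1: (ce xor 8a) xor 79 = 44 xor 79 = 3d
byte 2: (ac xor 54) xor 73 = f8 xor 73 = 8b
byte 3: (34 xor f9) xor 74 = cd xor 74 = b9
byte 4: (b5 xor 87) xor 65 = 32 xor 65 = 57
byte 5: (4b xor fd) xor 6d = b6 xor 6d = db

8e 3d 8b b9 57 db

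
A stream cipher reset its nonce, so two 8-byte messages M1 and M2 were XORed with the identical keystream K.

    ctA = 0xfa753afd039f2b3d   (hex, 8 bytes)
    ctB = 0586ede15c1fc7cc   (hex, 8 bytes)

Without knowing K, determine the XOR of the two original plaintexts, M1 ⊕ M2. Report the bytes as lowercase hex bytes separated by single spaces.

ff f3 d7 1c 5f 80 ec f1

ctA ⊕ ctB = (M1 ⊕ K) ⊕ (M2 ⊕ K) = M1 ⊕ M2 — the shared key cancels under XOR.
fa xor 05 = ff
75 xor 86 = f3
3a xor ed = d7
fd xor e1 = 1c
03 xor 5c = 5f
9f xor 1f = 80
2b xor c7 = ec
3d xor cc = f1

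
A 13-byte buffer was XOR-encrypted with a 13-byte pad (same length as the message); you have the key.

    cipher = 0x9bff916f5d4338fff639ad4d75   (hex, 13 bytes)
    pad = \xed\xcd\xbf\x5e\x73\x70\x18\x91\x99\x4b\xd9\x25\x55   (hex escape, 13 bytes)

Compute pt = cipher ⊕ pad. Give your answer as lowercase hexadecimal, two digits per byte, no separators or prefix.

9b ^ ed = 76
ff ^ cd = 32
91 ^ bf = 2e
6f ^ 5e = 31
5d ^ 73 = 2e
43 ^ 70 = 33
38 ^ 18 = 20
ff ^ 91 = 6e
f6 ^ 99 = 6f
39 ^ 4b = 72
ad ^ d9 = 74
4d ^ 25 = 68
75 ^ 55 = 20

76322e312e33206e6f72746820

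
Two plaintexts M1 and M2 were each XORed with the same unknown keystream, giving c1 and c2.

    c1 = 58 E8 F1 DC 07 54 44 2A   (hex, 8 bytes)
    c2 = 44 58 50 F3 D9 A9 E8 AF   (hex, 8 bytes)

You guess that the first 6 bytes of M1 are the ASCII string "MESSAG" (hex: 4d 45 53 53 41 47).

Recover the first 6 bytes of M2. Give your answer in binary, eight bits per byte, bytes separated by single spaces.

First, c1 ⊕ c2 = (M1 ⊕ K) ⊕ (M2 ⊕ K) = M1 ⊕ M2, so the key drops out. Then M2 = (M1 ⊕ M2) ⊕ M1 over the first 6 bytes.
byte 0: (58 ⊕ 44) ⊕ 4d = 1c ⊕ 4d = 51
byte 1: (e8 ⊕ 58) ⊕ 45 = b0 ⊕ 45 = f5
byte 2: (f1 ⊕ 50) ⊕ 53 = a1 ⊕ 53 = f2
byte 3: (dc ⊕ f3) ⊕ 53 = 2f ⊕ 53 = 7c
byte 4: (07 ⊕ d9) ⊕ 41 = de ⊕ 41 = 9f
byte 5: (54 ⊕ a9) ⊕ 47 = fd ⊕ 47 = ba

01010001 11110101 11110010 01111100 10011111 10111010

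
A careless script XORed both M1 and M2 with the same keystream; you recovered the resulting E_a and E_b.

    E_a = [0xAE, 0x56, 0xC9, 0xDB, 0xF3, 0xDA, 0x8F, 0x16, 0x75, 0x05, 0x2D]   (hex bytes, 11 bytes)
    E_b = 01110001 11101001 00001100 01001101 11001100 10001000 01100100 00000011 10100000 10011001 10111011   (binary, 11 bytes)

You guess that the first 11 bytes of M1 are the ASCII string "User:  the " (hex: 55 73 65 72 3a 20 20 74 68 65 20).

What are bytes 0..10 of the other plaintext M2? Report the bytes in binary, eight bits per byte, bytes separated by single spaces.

10001010 11001100 10100000 11100100 00000101 01110010 11001011 01100001 10111101 11111001 10110110

First, E_a ⊕ E_b = (M1 ⊕ K) ⊕ (M2 ⊕ K) = M1 ⊕ M2, so the key drops out. Then M2 = (M1 ⊕ M2) ⊕ M1 over the first 11 bytes.
byte 0: (ae xor 71) xor 55 = df xor 55 = 8a
byte 1: (56 xor e9) xor 73 = bf xor 73 = cc
byte 2: (c9 xor 0c) xor 65 = c5 xor 65 = a0
byte 3: (db xor 4d) xor 72 = 96 xor 72 = e4
byte 4: (f3 xor cc) xor 3a = 3f xor 3a = 05
byte 5: (da xor 88) xor 20 = 52 xor 20 = 72
byte 6: (8f xor 64) xor 20 = eb xor 20 = cb
byte 7: (16 xor 03) xor 74 = 15 xor 74 = 61
byte 8: (75 xor a0) xor 68 = d5 xor 68 = bd
byte 9: (05 xor 99) xor 65 = 9c xor 65 = f9
byte 10: (2d xor bb) xor 20 = 96 xor 20 = b6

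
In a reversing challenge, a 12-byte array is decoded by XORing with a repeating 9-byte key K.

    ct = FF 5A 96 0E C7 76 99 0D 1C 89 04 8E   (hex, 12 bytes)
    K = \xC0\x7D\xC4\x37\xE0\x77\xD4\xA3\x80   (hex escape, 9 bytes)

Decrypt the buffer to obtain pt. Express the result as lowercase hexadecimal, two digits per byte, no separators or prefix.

3f27523927014dae9c49794a

The 9-byte key repeats, so the effective keystream is c0 7d c4 37 e0 77 d4 a3 80 c0 7d c4.
byte 0: ff XOR c0 = 3f
byte 1: 5a XOR 7d = 27
byte 2: 96 XOR c4 = 52
byte 3: 0e XOR 37 = 39
byte 4: c7 XOR e0 = 27
byte 5: 76 XOR 77 = 01
byte 6: 99 XOR d4 = 4d
byte 7: 0d XOR a3 = ae
byte 8: 1c XOR 80 = 9c
byte 9: 89 XOR c0 = 49
byte 10: 04 XOR 7d = 79
byte 11: 8e XOR c4 = 4a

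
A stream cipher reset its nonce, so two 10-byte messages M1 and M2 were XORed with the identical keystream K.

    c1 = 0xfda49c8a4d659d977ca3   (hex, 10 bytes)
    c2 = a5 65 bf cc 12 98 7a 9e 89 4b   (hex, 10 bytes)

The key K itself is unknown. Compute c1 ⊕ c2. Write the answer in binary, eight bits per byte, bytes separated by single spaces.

c1 ⊕ c2 = (M1 ⊕ K) ⊕ (M2 ⊕ K) = M1 ⊕ M2 — the shared key cancels under XOR.
byte 0: fd XOR a5 = 58
byte 1: a4 XOR 65 = c1
byte 2: 9c XOR bf = 23
byte 3: 8a XOR cc = 46
byte 4: 4d XOR 12 = 5f
byte 5: 65 XOR 98 = fd
byte 6: 9d XOR 7a = e7
byte 7: 97 XOR 9e = 09
byte 8: 7c XOR 89 = f5
byte 9: a3 XOR 4b = e8

01011000 11000001 00100011 01000110 01011111 11111101 11100111 00001001 11110101 11101000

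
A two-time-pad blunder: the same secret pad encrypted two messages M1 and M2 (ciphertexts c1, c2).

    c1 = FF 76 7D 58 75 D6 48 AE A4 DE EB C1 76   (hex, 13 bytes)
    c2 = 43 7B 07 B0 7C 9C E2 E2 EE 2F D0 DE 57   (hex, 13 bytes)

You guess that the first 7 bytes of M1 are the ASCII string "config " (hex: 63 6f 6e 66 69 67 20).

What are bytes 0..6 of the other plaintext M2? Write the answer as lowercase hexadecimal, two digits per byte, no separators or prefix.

df62148e602d8a

First, c1 ⊕ c2 = (M1 ⊕ K) ⊕ (M2 ⊕ K) = M1 ⊕ M2, so the key drops out. Then M2 = (M1 ⊕ M2) ⊕ M1 over the first 7 bytes.
byte 0: (ff XOR 43) XOR 63 = bc XOR 63 = df
byte 1: (76 XOR 7b) XOR 6f = 0d XOR 6f = 62
byte 2: (7d XOR 07) XOR 6e = 7a XOR 6e = 14
byte 3: (58 XOR b0) XOR 66 = e8 XOR 66 = 8e
byte 4: (75 XOR 7c) XOR 69 = 09 XOR 69 = 60
byte 5: (d6 XOR 9c) XOR 67 = 4a XOR 67 = 2d
byte 6: (48 XOR e2) XOR 20 = aa XOR 20 = 8a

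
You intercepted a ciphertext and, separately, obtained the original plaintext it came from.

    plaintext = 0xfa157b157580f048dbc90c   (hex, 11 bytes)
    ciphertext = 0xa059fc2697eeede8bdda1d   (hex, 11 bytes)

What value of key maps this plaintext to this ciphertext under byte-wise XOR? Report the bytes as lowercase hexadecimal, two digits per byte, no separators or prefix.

5a4c8733e26e1da0661311

Since ciphertext = plaintext ⊕ key, XORing both sides with plaintext gives key = plaintext ⊕ ciphertext.
11111010 ⊕ 10100000 = 01011010
00010101 ⊕ 01011001 = 01001100
01111011 ⊕ 11111100 = 10000111
00010101 ⊕ 00100110 = 00110011
01110101 ⊕ 10010111 = 11100010
10000000 ⊕ 11101110 = 01101110
11110000 ⊕ 11101101 = 00011101
01001000 ⊕ 11101000 = 10100000
11011011 ⊕ 10111101 = 01100110
11001001 ⊕ 11011010 = 00010011
00001100 ⊕ 00011101 = 00010001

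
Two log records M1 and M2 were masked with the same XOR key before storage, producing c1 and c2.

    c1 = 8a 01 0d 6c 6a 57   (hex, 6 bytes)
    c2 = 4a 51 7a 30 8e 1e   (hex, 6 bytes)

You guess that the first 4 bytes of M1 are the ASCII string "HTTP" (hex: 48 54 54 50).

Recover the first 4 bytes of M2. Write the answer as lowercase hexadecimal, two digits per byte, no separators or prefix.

8804230c

First, c1 ⊕ c2 = (M1 ⊕ K) ⊕ (M2 ⊕ K) = M1 ⊕ M2, so the key drops out. Then M2 = (M1 ⊕ M2) ⊕ M1 over the first 4 bytes.
byte 0: (8a xor 4a) xor 48 = c0 xor 48 = 88
byte 1: (01 xor 51) xor 54 = 50 xor 54 = 04
byte 2: (0d xor 7a) xor 54 = 77 xor 54 = 23
byte 3: (6c xor 30) xor 50 = 5c xor 50 = 0c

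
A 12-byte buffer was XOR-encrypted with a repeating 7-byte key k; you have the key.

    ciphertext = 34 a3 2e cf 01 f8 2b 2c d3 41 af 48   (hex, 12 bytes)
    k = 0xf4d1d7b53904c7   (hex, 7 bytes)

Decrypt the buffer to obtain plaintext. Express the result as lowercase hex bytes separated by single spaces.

The 7-byte key repeats, so the effective keystream is f4 d1 d7 b5 39 04 c7 f4 d1 d7 b5 39.
byte 0: 00110100 XOR 11110100 = 11000000
byte 1: 10100011 XOR 11010001 = 01110010
byte 2: 00101110 XOR 11010111 = 11111001
byte 3: 11001111 XOR 10110101 = 01111010
byte 4: 00000001 XOR 00111001 = 00111000
byte 5: 11111000 XOR 00000100 = 11111100
byte 6: 00101011 XOR 11000111 = 11101100
byte 7: 00101100 XOR 11110100 = 11011000
byte 8: 11010011 XOR 11010001 = 00000010
byte 9: 01000001 XOR 11010111 = 10010110
byte 10: 10101111 XOR 10110101 = 00011010
byte 11: 01001000 XOR 00111001 = 01110001

c0 72 f9 7a 38 fc ec d8 02 96 1a 71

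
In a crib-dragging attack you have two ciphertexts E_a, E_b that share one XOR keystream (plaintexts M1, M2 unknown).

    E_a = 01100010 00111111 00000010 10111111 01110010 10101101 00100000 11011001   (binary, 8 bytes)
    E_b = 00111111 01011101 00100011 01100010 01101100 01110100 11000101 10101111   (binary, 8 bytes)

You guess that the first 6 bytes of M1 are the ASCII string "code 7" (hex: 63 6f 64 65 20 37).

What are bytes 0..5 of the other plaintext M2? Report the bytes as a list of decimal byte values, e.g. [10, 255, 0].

First, E_a ⊕ E_b = (M1 ⊕ K) ⊕ (M2 ⊕ K) = M1 ⊕ M2, so the key drops out. Then M2 = (M1 ⊕ M2) ⊕ M1 over the first 6 bytes.
byte 0: (62 xor 3f) xor 63 = 5d xor 63 = 3e
byte 1: (3f xor 5d) xor 6f = 62 xor 6f = 0d
byte 2: (02 xor 23) xor 64 = 21 xor 64 = 45
byte 3: (bf xor 62) xor 65 = dd xor 65 = b8
byte 4: (72 xor 6c) xor 20 = 1e xor 20 = 3e
byte 5: (ad xor 74) xor 37 = d9 xor 37 = ee

[62, 13, 69, 184, 62, 238]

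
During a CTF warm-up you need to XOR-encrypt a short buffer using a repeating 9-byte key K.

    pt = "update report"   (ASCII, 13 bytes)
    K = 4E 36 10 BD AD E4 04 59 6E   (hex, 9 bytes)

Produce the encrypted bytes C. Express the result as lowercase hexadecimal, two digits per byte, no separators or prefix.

3b4674dcd981242b0b3e5962c9

The 9-byte key repeats, so the effective keystream is 4e 36 10 bd ad e4 04 59 6e 4e 36 10 bd.
byte 0: 75 XOR 4e = 3b
byte 1: 70 XOR 36 = 46
byte 2: 64 XOR 10 = 74
byte 3: 61 XOR bd = dc
byte 4: 74 XOR ad = d9
byte 5: 65 XOR e4 = 81
byte 6: 20 XOR 04 = 24
byte 7: 72 XOR 59 = 2b
byte 8: 65 XOR 6e = 0b
byte 9: 70 XOR 4e = 3e
byte 10: 6f XOR 36 = 59
byte 11: 72 XOR 10 = 62
byte 12: 74 XOR bd = c9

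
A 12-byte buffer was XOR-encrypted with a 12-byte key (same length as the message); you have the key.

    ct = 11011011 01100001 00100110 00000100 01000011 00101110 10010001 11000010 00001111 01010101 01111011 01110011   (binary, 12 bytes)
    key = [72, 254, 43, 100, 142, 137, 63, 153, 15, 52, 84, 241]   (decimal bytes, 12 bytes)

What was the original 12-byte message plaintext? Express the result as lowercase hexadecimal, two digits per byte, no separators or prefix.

byte 0: db xor 48 = 93
byte 1: 61 xor fe = 9f
byte 2: 26 xor 2b = 0d
byte 3: 04 xor 64 = 60
byte 4: 43 xor 8e = cd
byte 5: 2e xor 89 = a7
byte 6: 91 xor 3f = ae
byte 7: c2 xor 99 = 5b
byte 8: 0f xor 0f = 00
byte 9: 55 xor 34 = 61
byte 10: 7b xor 54 = 2f
byte 11: 73 xor f1 = 82

939f0d60cda7ae5b00612f82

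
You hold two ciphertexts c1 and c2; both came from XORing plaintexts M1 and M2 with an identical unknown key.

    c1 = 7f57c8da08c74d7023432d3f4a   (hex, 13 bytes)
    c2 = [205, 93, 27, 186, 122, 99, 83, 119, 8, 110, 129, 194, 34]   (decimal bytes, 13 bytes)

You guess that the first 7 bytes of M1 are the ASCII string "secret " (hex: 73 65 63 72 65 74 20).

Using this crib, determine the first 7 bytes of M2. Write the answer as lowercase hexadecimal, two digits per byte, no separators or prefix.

First, c1 ⊕ c2 = (M1 ⊕ K) ⊕ (M2 ⊕ K) = M1 ⊕ M2, so the key drops out. Then M2 = (M1 ⊕ M2) ⊕ M1 over the first 7 bytes.
byte 0: (7f XOR cd) XOR 73 = b2 XOR 73 = c1
byte 1: (57 XOR 5d) XOR 65 = 0a XOR 65 = 6f
byte 2: (c8 XOR 1b) XOR 63 = d3 XOR 63 = b0
byte 3: (da XOR ba) XOR 72 = 60 XOR 72 = 12
byte 4: (08 XOR 7a) XOR 65 = 72 XOR 65 = 17
byte 5: (c7 XOR 63) XOR 74 = a4 XOR 74 = d0
byte 6: (4d XOR 53) XOR 20 = 1e XOR 20 = 3e

c16fb01217d03e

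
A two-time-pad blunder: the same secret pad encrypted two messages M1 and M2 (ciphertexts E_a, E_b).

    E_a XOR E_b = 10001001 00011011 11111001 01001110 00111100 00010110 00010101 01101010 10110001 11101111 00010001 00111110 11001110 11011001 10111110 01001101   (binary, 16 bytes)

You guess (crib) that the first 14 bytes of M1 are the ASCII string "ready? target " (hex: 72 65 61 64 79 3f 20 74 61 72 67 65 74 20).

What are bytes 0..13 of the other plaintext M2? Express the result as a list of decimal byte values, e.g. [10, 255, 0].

[251, 126, 152, 42, 69, 41, 53, 30, 208, 157, 118, 91, 186, 249]

Since E_a ⊕ E_b = M1 ⊕ M2, XORing with the guessed M1 bytes yields the corresponding M2 bytes: M2 = (E_a ⊕ E_b) ⊕ M1.
137 xor 114 = 251
 27 xor 101 = 126
249 xor  97 = 152
 78 xor 100 =  42
 60 xor 121 =  69
 22 xor  63 =  41
 21 xor  32 =  53
106 xor 116 =  30
177 xor  97 = 208
239 xor 114 = 157
 17 xor 103 = 118
 62 xor 101 =  91
206 xor 116 = 186
217 xor  32 = 249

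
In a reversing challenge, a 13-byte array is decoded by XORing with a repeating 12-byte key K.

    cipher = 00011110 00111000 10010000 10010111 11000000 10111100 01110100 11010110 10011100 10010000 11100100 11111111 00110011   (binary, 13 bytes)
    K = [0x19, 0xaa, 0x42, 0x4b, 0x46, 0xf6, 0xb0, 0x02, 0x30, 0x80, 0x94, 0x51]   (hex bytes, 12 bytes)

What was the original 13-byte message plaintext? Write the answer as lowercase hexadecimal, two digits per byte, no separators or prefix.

0792d2dc864ac4d4ac1070ae2a

The 12-byte key repeats, so the effective keystream is 19 aa 42 4b 46 f6 b0 02 30 80 94 51 19.
byte 0: 1e ⊕ 19 = 07
byte 1: 38 ⊕ aa = 92
byte 2: 90 ⊕ 42 = d2
byte 3: 97 ⊕ 4b = dc
byte 4: c0 ⊕ 46 = 86
byte 5: bc ⊕ f6 = 4a
byte 6: 74 ⊕ b0 = c4
byte 7: d6 ⊕ 02 = d4
byte 8: 9c ⊕ 30 = ac
byte 9: 90 ⊕ 80 = 10
byte 10: e4 ⊕ 94 = 70
byte 11: ff ⊕ 51 = ae
byte 12: 33 ⊕ 19 = 2a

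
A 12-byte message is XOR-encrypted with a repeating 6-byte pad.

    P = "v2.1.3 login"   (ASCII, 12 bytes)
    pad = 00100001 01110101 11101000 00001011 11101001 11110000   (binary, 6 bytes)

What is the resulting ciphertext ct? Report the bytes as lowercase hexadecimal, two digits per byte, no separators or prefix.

5747c63ac7c30119876c809e

The 6-byte key repeats, so the effective keystream is 21 75 e8 0b e9 f0 21 75 e8 0b e9 f0.
byte 0: 76 xor 21 = 57
byte 1: 32 xor 75 = 47
byte 2: 2e xor e8 = c6
byte 3: 31 xor 0b = 3a
byte 4: 2e xor e9 = c7
byte 5: 33 xor f0 = c3
byte 6: 20 xor 21 = 01
byte 7: 6c xor 75 = 19
byte 8: 6f xor e8 = 87
byte 9: 67 xor 0b = 6c
byte 10: 69 xor e9 = 80
byte 11: 6e xor f0 = 9e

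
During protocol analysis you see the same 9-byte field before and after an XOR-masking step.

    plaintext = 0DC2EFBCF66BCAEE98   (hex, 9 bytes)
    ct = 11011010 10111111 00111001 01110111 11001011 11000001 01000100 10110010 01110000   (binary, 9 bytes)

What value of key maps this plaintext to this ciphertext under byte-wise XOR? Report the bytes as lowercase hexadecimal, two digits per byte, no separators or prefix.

Since ct = plaintext ⊕ key, XORing both sides with plaintext gives key = plaintext ⊕ ct.
byte 0: 0d ^ da = d7
byte 1: c2 ^ bf = 7d
byte 2: ef ^ 39 = d6
byte 3: bc ^ 77 = cb
byte 4: f6 ^ cb = 3d
byte 5: 6b ^ c1 = aa
byte 6: ca ^ 44 = 8e
byte 7: ee ^ b2 = 5c
byte 8: 98 ^ 70 = e8

d77dd6cb3daa8e5ce8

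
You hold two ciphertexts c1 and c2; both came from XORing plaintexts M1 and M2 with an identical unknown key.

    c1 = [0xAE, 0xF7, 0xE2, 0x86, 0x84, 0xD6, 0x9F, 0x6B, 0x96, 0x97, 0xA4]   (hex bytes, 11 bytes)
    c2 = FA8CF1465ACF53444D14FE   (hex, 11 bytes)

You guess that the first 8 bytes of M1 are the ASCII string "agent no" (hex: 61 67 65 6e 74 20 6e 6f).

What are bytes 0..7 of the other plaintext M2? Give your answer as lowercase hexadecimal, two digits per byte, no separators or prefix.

First, c1 ⊕ c2 = (M1 ⊕ K) ⊕ (M2 ⊕ K) = M1 ⊕ M2, so the key drops out. Then M2 = (M1 ⊕ M2) ⊕ M1 over the first 8 bytes.
byte 0: (ae xor fa) xor 61 = 54 xor 61 = 35
byte 1: (f7 xor 8c) xor 67 = 7b xor 67 = 1c
byte 2: (e2 xor f1) xor 65 = 13 xor 65 = 76
byte 3: (86 xor 46) xor 6e = c0 xor 6e = ae
byte 4: (84 xor 5a) xor 74 = de xor 74 = aa
byte 5: (d6 xor cf) xor 20 = 19 xor 20 = 39
byte 6: (9f xor 53) xor 6e = cc xor 6e = a2
byte 7: (6b xor 44) xor 6f = 2f xor 6f = 40

351c76aeaa39a240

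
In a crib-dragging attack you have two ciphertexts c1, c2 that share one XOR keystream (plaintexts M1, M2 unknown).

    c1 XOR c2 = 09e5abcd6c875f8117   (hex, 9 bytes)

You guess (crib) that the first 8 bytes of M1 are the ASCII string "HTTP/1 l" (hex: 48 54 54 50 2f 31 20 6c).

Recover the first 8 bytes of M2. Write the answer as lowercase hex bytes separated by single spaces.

41 b1 ff 9d 43 b6 7f ed

Since c1 ⊕ c2 = M1 ⊕ M2, XORing with the guessed M1 bytes yields the corresponding M2 bytes: M2 = (c1 ⊕ c2) ⊕ M1.
09 xor 48 = 41
e5 xor 54 = b1
ab xor 54 = ff
cd xor 50 = 9d
6c xor 2f = 43
87 xor 31 = b6
5f xor 20 = 7f
81 xor 6c = ed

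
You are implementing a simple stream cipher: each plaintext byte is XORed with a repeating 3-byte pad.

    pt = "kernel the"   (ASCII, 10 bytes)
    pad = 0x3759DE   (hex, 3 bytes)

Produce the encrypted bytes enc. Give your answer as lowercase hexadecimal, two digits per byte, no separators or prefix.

5c3cac593cb2172db652

The 3-byte key repeats, so the effective keystream is 37 59 de 37 59 de 37 59 de 37.
byte 0: 01101011 ⊕ 00110111 = 01011100
byte 1: 01100101 ⊕ 01011001 = 00111100
byte 2: 01110010 ⊕ 11011110 = 10101100
byte 3: 01101110 ⊕ 00110111 = 01011001
byte 4: 01100101 ⊕ 01011001 = 00111100
byte 5: 01101100 ⊕ 11011110 = 10110010
byte 6: 00100000 ⊕ 00110111 = 00010111
byte 7: 01110100 ⊕ 01011001 = 00101101
byte 8: 01101000 ⊕ 11011110 = 10110110
byte 9: 01100101 ⊕ 00110111 = 01010010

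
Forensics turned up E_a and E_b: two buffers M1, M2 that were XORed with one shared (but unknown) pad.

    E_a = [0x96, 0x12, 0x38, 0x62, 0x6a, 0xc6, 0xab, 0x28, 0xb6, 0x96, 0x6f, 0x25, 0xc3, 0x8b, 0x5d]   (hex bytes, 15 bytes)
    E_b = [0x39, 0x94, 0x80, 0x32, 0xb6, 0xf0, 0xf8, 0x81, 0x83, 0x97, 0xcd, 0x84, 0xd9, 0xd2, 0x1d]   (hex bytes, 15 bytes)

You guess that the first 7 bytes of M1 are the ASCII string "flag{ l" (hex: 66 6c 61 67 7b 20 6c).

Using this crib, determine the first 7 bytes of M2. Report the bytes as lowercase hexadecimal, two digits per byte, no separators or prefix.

First, E_a ⊕ E_b = (M1 ⊕ K) ⊕ (M2 ⊕ K) = M1 ⊕ M2, so the key drops out. Then M2 = (M1 ⊕ M2) ⊕ M1 over the first 7 bytes.
byte 0: (96 ⊕ 39) ⊕ 66 = af ⊕ 66 = c9
byte 1: (12 ⊕ 94) ⊕ 6c = 86 ⊕ 6c = ea
byte 2: (38 ⊕ 80) ⊕ 61 = b8 ⊕ 61 = d9
byte 3: (62 ⊕ 32) ⊕ 67 = 50 ⊕ 67 = 37
byte 4: (6a ⊕ b6) ⊕ 7b = dc ⊕ 7b = a7
byte 5: (c6 ⊕ f0) ⊕ 20 = 36 ⊕ 20 = 16
byte 6: (ab ⊕ f8) ⊕ 6c = 53 ⊕ 6c = 3f

c9ead937a7163f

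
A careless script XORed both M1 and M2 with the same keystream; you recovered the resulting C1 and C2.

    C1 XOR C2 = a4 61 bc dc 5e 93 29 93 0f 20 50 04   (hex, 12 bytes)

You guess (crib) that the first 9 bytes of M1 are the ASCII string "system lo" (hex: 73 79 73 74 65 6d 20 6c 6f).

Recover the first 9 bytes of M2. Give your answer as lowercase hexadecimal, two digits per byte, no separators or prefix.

Since C1 ⊕ C2 = M1 ⊕ M2, XORing with the guessed M1 bytes yields the corresponding M2 bytes: M2 = (C1 ⊕ C2) ⊕ M1.
a4 XOR 73 = d7
61 XOR 79 = 18
bc XOR 73 = cf
dc XOR 74 = a8
5e XOR 65 = 3b
93 XOR 6d = fe
29 XOR 20 = 09
93 XOR 6c = ff
0f XOR 6f = 60

d718cfa83bfe09ff60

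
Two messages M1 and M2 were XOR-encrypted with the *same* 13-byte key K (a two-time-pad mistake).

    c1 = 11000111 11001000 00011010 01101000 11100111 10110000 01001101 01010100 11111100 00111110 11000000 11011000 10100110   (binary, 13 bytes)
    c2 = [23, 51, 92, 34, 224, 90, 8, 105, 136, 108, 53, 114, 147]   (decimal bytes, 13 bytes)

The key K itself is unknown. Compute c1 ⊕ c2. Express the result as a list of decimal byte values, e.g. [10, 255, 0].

c1 ⊕ c2 = (M1 ⊕ K) ⊕ (M2 ⊕ K) = M1 ⊕ M2 — the shared key cancels under XOR.
11000111 xor 00010111 = 11010000
11001000 xor 00110011 = 11111011
00011010 xor 01011100 = 01000110
01101000 xor 00100010 = 01001010
11100111 xor 11100000 = 00000111
10110000 xor 01011010 = 11101010
01001101 xor 00001000 = 01000101
01010100 xor 01101001 = 00111101
11111100 xor 10001000 = 01110100
00111110 xor 01101100 = 01010010
11000000 xor 00110101 = 11110101
11011000 xor 01110010 = 10101010
10100110 xor 10010011 = 00110101

[208, 251, 70, 74, 7, 234, 69, 61, 116, 82, 245, 170, 53]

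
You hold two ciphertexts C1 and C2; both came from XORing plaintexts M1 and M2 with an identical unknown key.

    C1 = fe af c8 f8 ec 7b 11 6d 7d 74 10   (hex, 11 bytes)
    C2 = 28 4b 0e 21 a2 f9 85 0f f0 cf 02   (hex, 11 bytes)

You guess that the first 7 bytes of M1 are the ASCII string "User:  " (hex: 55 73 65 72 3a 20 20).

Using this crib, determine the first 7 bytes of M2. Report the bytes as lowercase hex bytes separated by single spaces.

First, C1 ⊕ C2 = (M1 ⊕ K) ⊕ (M2 ⊕ K) = M1 ⊕ M2, so the key drops out. Then M2 = (M1 ⊕ M2) ⊕ M1 over the first 7 bytes.
byte 0: (fe XOR 28) XOR 55 = d6 XOR 55 = 83
byte 1: (af XOR 4b) XOR 73 = e4 XOR 73 = 97
byte 2: (c8 XOR 0e) XOR 65 = c6 XOR 65 = a3
byte 3: (f8 XOR 21) XOR 72 = d9 XOR 72 = ab
byte 4: (ec XOR a2) XOR 3a = 4e XOR 3a = 74
byte 5: (7b XOR f9) XOR 20 = 82 XOR 20 = a2
byte 6: (11 XOR 85) XOR 20 = 94 XOR 20 = b4

83 97 a3 ab 74 a2 b4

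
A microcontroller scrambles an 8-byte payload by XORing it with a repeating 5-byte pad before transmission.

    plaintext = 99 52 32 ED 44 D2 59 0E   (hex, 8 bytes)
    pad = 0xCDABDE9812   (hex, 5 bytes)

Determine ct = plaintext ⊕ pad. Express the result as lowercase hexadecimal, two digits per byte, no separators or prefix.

54f9ec75561ff2d0

The 5-byte key repeats, so the effective keystream is cd ab de 98 12 cd ab de.
byte 0: 153 ⊕ 205 =  84
byte 1:  82 ⊕ 171 = 249
byte 2:  50 ⊕ 222 = 236
byte 3: 237 ⊕ 152 = 117
byte 4:  68 ⊕  18 =  86
byte 5: 210 ⊕ 205 =  31
byte 6:  89 ⊕ 171 = 242
byte 7:  14 ⊕ 222 = 208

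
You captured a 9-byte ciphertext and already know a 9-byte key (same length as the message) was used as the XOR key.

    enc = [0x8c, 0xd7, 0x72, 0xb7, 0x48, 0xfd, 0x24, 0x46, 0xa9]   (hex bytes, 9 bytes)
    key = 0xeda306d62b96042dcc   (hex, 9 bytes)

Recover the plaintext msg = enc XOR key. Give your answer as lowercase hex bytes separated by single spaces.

XOR is its own inverse, so applying the key byte-wise gives the result directly.
10001100 XOR 11101101 = 01100001
11010111 XOR 10100011 = 01110100
01110010 XOR 00000110 = 01110100
10110111 XOR 11010110 = 01100001
01001000 XOR 00101011 = 01100011
11111101 XOR 10010110 = 01101011
00100100 XOR 00000100 = 00100000
01000110 XOR 00101101 = 01101011
10101001 XOR 11001100 = 01100101

61 74 74 61 63 6b 20 6b 65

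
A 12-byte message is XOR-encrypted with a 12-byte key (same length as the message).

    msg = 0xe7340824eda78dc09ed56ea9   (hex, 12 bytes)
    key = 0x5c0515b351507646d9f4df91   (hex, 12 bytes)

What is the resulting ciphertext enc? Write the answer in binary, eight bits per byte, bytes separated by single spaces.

10111011 00110001 00011101 10010111 10111100 11110111 11111011 10000110 01000111 00100001 10110001 00111000

XOR is its own inverse, so applying the key byte-wise gives the result directly.
byte 0: 11100111 ^ 01011100 = 10111011
byte 1: 00110100 ^ 00000101 = 00110001
byte 2: 00001000 ^ 00010101 = 00011101
byte 3: 00100100 ^ 10110011 = 10010111
byte 4: 11101101 ^ 01010001 = 10111100
byte 5: 10100111 ^ 01010000 = 11110111
byte 6: 10001101 ^ 01110110 = 11111011
byte 7: 11000000 ^ 01000110 = 10000110
byte 8: 10011110 ^ 11011001 = 01000111
byte 9: 11010101 ^ 11110100 = 00100001
byte 10: 01101110 ^ 11011111 = 10110001
byte 11: 10101001 ^ 10010001 = 00111000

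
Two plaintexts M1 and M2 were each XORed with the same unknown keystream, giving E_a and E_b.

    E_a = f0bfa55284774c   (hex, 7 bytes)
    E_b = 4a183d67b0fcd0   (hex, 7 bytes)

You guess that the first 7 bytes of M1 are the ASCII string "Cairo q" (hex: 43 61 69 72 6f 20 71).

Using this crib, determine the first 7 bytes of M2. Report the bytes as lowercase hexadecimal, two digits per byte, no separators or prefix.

First, E_a ⊕ E_b = (M1 ⊕ K) ⊕ (M2 ⊕ K) = M1 ⊕ M2, so the key drops out. Then M2 = (M1 ⊕ M2) ⊕ M1 over the first 7 bytes.
byte 0: (f0 ⊕ 4a) ⊕ 43 = ba ⊕ 43 = f9
byte 1: (bf ⊕ 18) ⊕ 61 = a7 ⊕ 61 = c6
byte 2: (a5 ⊕ 3d) ⊕ 69 = 98 ⊕ 69 = f1
byte 3: (52 ⊕ 67) ⊕ 72 = 35 ⊕ 72 = 47
byte 4: (84 ⊕ b0) ⊕ 6f = 34 ⊕ 6f = 5b
byte 5: (77 ⊕ fc) ⊕ 20 = 8b ⊕ 20 = ab
byte 6: (4c ⊕ d0) ⊕ 71 = 9c ⊕ 71 = ed

f9c6f1475babed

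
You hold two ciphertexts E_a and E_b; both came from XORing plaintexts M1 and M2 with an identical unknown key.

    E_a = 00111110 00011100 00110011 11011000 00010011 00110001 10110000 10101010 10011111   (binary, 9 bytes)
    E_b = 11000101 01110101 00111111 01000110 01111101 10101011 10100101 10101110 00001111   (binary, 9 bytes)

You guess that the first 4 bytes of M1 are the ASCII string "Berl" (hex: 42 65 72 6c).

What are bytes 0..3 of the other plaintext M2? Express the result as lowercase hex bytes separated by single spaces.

First, E_a ⊕ E_b = (M1 ⊕ K) ⊕ (M2 ⊕ K) = M1 ⊕ M2, so the key drops out. Then M2 = (M1 ⊕ M2) ⊕ M1 over the first 4 bytes.
byte 0: (3e ⊕ c5) ⊕ 42 = fb ⊕ 42 = b9
byte 1: (1c ⊕ 75) ⊕ 65 = 69 ⊕ 65 = 0c
byte 2: (33 ⊕ 3f) ⊕ 72 = 0c ⊕ 72 = 7e
byte 3: (d8 ⊕ 46) ⊕ 6c = 9e ⊕ 6c = f2

b9 0c 7e f2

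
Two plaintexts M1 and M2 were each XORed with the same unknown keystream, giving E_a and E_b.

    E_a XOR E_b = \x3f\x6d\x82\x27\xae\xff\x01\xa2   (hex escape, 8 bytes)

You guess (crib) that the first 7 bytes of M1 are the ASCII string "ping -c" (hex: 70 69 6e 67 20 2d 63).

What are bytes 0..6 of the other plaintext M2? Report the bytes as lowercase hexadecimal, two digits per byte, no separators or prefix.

Since E_a ⊕ E_b = M1 ⊕ M2, XORing with the guessed M1 bytes yields the corresponding M2 bytes: M2 = (E_a ⊕ E_b) ⊕ M1.
byte 0: 00111111 ⊕ 01110000 = 01001111
byte 1: 01101101 ⊕ 01101001 = 00000100
byte 2: 10000010 ⊕ 01101110 = 11101100
byte 3: 00100111 ⊕ 01100111 = 01000000
byte 4: 10101110 ⊕ 00100000 = 10001110
byte 5: 11111111 ⊕ 00101101 = 11010010
byte 6: 00000001 ⊕ 01100011 = 01100010

4f04ec408ed262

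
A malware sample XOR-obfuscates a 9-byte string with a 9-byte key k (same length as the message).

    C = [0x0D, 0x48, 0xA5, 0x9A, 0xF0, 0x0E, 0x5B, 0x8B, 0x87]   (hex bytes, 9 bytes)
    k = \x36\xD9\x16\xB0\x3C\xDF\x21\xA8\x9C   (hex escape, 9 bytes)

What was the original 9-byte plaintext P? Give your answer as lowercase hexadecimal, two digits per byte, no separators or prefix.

XOR is its own inverse, so applying the key byte-wise gives the result directly.
00001101 xor 00110110 = 00111011
01001000 xor 11011001 = 10010001
10100101 xor 00010110 = 10110011
10011010 xor 10110000 = 00101010
11110000 xor 00111100 = 11001100
00001110 xor 11011111 = 11010001
01011011 xor 00100001 = 01111010
10001011 xor 10101000 = 00100011
10000111 xor 10011100 = 00011011

3b91b32accd17a231b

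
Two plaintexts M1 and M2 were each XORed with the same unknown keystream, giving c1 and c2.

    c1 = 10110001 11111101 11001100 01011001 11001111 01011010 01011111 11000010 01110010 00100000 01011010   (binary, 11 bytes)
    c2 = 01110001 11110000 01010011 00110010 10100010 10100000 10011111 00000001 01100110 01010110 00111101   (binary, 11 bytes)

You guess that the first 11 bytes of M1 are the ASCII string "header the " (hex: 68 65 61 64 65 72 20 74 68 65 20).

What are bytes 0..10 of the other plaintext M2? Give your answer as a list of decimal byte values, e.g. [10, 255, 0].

First, c1 ⊕ c2 = (M1 ⊕ K) ⊕ (M2 ⊕ K) = M1 ⊕ M2, so the key drops out. Then M2 = (M1 ⊕ M2) ⊕ M1 over the first 11 bytes.
byte 0: (b1 XOR 71) XOR 68 = c0 XOR 68 = a8
byte 1: (fd XOR f0) XOR 65 = 0d XOR 65 = 68
byte 2: (cc XOR 53) XOR 61 = 9f XOR 61 = fe
byte 3: (59 XOR 32) XOR 64 = 6b XOR 64 = 0f
byte 4: (cf XOR a2) XOR 65 = 6d XOR 65 = 08
byte 5: (5a XOR a0) XOR 72 = fa XOR 72 = 88
byte 6: (5f XOR 9f) XOR 20 = c0 XOR 20 = e0
byte 7: (c2 XOR 01) XOR 74 = c3 XOR 74 = b7
byte 8: (72 XOR 66) XOR 68 = 14 XOR 68 = 7c
byte 9: (20 XOR 56) XOR 65 = 76 XOR 65 = 13
byte 10: (5a XOR 3d) XOR 20 = 67 XOR 20 = 47

[168, 104, 254, 15, 8, 136, 224, 183, 124, 19, 71]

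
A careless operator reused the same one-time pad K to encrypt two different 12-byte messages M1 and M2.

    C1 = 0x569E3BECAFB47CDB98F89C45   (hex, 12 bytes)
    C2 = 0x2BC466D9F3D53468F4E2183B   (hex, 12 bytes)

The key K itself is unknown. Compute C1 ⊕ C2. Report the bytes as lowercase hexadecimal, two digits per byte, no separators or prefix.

7d5a5d355c6148b36c1a847e

C1 ⊕ C2 = (M1 ⊕ K) ⊕ (M2 ⊕ K) = M1 ⊕ M2 — the shared key cancels under XOR.
 86 xor  43 = 125
158 xor 196 =  90
 59 xor 102 =  93
236 xor 217 =  53
175 xor 243 =  92
180 xor 213 =  97
124 xor  52 =  72
219 xor 104 = 179
152 xor 244 = 108
248 xor 226 =  26
156 xor  24 = 132
 69 xor  59 = 126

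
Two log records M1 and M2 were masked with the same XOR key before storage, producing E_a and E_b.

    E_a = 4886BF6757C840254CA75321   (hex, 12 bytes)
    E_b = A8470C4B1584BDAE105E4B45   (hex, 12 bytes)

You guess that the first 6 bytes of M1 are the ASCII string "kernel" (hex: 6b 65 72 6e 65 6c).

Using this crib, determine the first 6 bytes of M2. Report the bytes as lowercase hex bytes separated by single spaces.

First, E_a ⊕ E_b = (M1 ⊕ K) ⊕ (M2 ⊕ K) = M1 ⊕ M2, so the key drops out. Then M2 = (M1 ⊕ M2) ⊕ M1 over the first 6 bytes.
byte 0: (48 XOR a8) XOR 6b = e0 XOR 6b = 8b
byte 1: (86 XOR 47) XOR 65 = c1 XOR 65 = a4
byte 2: (bf XOR 0c) XOR 72 = b3 XOR 72 = c1
byte 3: (67 XOR 4b) XOR 6e = 2c XOR 6e = 42
byte 4: (57 XOR 15) XOR 65 = 42 XOR 65 = 27
byte 5: (c8 XOR 84) XOR 6c = 4c XOR 6c = 20

8b a4 c1 42 27 20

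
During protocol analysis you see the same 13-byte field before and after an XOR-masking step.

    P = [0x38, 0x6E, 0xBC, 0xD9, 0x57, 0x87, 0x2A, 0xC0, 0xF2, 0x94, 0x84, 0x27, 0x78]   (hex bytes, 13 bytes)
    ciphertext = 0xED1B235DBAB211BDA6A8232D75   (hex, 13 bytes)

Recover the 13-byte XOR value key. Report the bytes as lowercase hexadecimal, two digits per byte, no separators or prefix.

d5759f84ed353b7d543ca70a0d

Since ciphertext = P ⊕ key, XORing both sides with P gives key = P ⊕ ciphertext.
byte 0: 38 ^ ed = d5
byte 1: 6e ^ 1b = 75
byte 2: bc ^ 23 = 9f
byte 3: d9 ^ 5d = 84
byte 4: 57 ^ ba = ed
byte 5: 87 ^ b2 = 35
byte 6: 2a ^ 11 = 3b
byte 7: c0 ^ bd = 7d
byte 8: f2 ^ a6 = 54
byte 9: 94 ^ a8 = 3c
byte 10: 84 ^ 23 = a7
byte 11: 27 ^ 2d = 0a
byte 12: 78 ^ 75 = 0d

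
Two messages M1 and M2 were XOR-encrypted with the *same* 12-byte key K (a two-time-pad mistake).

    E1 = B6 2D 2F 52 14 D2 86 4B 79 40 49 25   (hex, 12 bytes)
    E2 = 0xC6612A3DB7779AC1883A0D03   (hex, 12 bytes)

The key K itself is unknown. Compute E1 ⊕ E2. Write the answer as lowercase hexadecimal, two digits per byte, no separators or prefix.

704c056fa3a51c8af17a4426

E1 ⊕ E2 = (M1 ⊕ K) ⊕ (M2 ⊕ K) = M1 ⊕ M2 — the shared key cancels under XOR.
byte 0: 10110110 ^ 11000110 = 01110000
byte 1: 00101101 ^ 01100001 = 01001100
byte 2: 00101111 ^ 00101010 = 00000101
byte 3: 01010010 ^ 00111101 = 01101111
byte 4: 00010100 ^ 10110111 = 10100011
byte 5: 11010010 ^ 01110111 = 10100101
byte 6: 10000110 ^ 10011010 = 00011100
byte 7: 01001011 ^ 11000001 = 10001010
byte 8: 01111001 ^ 10001000 = 11110001
byte 9: 01000000 ^ 00111010 = 01111010
byte 10: 01001001 ^ 00001101 = 01000100
byte 11: 00100101 ^ 00000011 = 00100110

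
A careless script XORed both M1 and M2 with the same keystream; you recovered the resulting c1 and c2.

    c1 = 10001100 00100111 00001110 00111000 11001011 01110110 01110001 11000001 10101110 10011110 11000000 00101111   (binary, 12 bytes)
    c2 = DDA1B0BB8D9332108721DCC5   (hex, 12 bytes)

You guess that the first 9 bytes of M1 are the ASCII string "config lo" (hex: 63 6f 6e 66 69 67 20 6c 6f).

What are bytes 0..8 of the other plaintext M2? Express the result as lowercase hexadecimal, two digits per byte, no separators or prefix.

First, c1 ⊕ c2 = (M1 ⊕ K) ⊕ (M2 ⊕ K) = M1 ⊕ M2, so the key drops out. Then M2 = (M1 ⊕ M2) ⊕ M1 over the first 9 bytes.
byte 0: (8c ^ dd) ^ 63 = 51 ^ 63 = 32
byte 1: (27 ^ a1) ^ 6f = 86 ^ 6f = e9
byte 2: (0e ^ b0) ^ 6e = be ^ 6e = d0
byte 3: (38 ^ bb) ^ 66 = 83 ^ 66 = e5
byte 4: (cb ^ 8d) ^ 69 = 46 ^ 69 = 2f
byte 5: (76 ^ 93) ^ 67 = e5 ^ 67 = 82
byte 6: (71 ^ 32) ^ 20 = 43 ^ 20 = 63
byte 7: (c1 ^ 10) ^ 6c = d1 ^ 6c = bd
byte 8: (ae ^ 87) ^ 6f = 29 ^ 6f = 46

32e9d0e52f8263bd46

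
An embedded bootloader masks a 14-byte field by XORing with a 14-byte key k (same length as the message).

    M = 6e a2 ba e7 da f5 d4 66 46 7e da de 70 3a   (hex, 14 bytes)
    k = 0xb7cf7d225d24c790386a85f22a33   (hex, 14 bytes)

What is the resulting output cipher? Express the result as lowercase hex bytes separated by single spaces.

XOR is its own inverse, so applying the key byte-wise gives the result directly.
6e ⊕ b7 = d9
a2 ⊕ cf = 6d
ba ⊕ 7d = c7
e7 ⊕ 22 = c5
da ⊕ 5d = 87
f5 ⊕ 24 = d1
d4 ⊕ c7 = 13
66 ⊕ 90 = f6
46 ⊕ 38 = 7e
7e ⊕ 6a = 14
da ⊕ 85 = 5f
de ⊕ f2 = 2c
70 ⊕ 2a = 5a
3a ⊕ 33 = 09

d9 6d c7 c5 87 d1 13 f6 7e 14 5f 2c 5a 09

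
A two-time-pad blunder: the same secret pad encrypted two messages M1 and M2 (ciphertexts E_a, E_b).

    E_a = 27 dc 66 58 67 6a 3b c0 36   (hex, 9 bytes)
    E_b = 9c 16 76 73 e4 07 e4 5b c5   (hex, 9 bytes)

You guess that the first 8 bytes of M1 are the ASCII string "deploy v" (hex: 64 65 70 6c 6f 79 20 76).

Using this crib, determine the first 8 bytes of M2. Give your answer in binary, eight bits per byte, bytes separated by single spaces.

11011111 10101111 01100000 01000111 11101100 00010100 11111111 11101101

First, E_a ⊕ E_b = (M1 ⊕ K) ⊕ (M2 ⊕ K) = M1 ⊕ M2, so the key drops out. Then M2 = (M1 ⊕ M2) ⊕ M1 over the first 8 bytes.
byte 0: (27 ⊕ 9c) ⊕ 64 = bb ⊕ 64 = df
byte 1: (dc ⊕ 16) ⊕ 65 = ca ⊕ 65 = af
byte 2: (66 ⊕ 76) ⊕ 70 = 10 ⊕ 70 = 60
byte 3: (58 ⊕ 73) ⊕ 6c = 2b ⊕ 6c = 47
byte 4: (67 ⊕ e4) ⊕ 6f = 83 ⊕ 6f = ec
byte 5: (6a ⊕ 07) ⊕ 79 = 6d ⊕ 79 = 14
byte 6: (3b ⊕ e4) ⊕ 20 = df ⊕ 20 = ff
byte 7: (c0 ⊕ 5b) ⊕ 76 = 9b ⊕ 76 = ed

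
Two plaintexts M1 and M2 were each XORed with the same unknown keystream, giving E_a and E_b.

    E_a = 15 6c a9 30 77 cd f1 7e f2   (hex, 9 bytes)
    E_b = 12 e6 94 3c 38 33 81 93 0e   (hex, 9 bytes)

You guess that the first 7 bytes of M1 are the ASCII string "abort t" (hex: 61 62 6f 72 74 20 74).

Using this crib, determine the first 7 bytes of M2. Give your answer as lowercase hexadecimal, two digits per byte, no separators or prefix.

66e8527e3bde04

First, E_a ⊕ E_b = (M1 ⊕ K) ⊕ (M2 ⊕ K) = M1 ⊕ M2, so the key drops out. Then M2 = (M1 ⊕ M2) ⊕ M1 over the first 7 bytes.
byte 0: (15 XOR 12) XOR 61 = 07 XOR 61 = 66
byte 1: (6c XOR e6) XOR 62 = 8a XOR 62 = e8
byte 2: (a9 XOR 94) XOR 6f = 3d XOR 6f = 52
byte 3: (30 XOR 3c) XOR 72 = 0c XOR 72 = 7e
byte 4: (77 XOR 38) XOR 74 = 4f XOR 74 = 3b
byte 5: (cd XOR 33) XOR 20 = fe XOR 20 = de
byte 6: (f1 XOR 81) XOR 74 = 70 XOR 74 = 04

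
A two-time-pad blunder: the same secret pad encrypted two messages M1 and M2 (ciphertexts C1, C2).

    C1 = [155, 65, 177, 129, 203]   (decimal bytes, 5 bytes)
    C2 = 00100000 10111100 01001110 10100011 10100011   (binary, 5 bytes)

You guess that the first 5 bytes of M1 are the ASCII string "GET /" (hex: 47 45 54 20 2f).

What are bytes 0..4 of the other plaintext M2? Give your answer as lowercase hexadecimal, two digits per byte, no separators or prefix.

fcb8ab0247

First, C1 ⊕ C2 = (M1 ⊕ K) ⊕ (M2 ⊕ K) = M1 ⊕ M2, so the key drops out. Then M2 = (M1 ⊕ M2) ⊕ M1 over the first 5 bytes.
byte 0: (9b XOR 20) XOR 47 = bb XOR 47 = fc
byte 1: (41 XOR bc) XOR 45 = fd XOR 45 = b8
byte 2: (b1 XOR 4e) XOR 54 = ff XOR 54 = ab
byte 3: (81 XOR a3) XOR 20 = 22 XOR 20 = 02
byte 4: (cb XOR a3) XOR 2f = 68 XOR 2f = 47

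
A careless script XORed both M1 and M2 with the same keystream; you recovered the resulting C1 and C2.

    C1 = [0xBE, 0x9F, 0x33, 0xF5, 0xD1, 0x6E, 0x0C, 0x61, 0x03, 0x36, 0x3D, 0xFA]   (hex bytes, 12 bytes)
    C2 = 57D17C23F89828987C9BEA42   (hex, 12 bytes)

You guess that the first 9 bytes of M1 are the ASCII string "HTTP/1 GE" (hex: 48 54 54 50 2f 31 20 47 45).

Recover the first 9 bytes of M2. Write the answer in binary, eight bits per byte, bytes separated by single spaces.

First, C1 ⊕ C2 = (M1 ⊕ K) ⊕ (M2 ⊕ K) = M1 ⊕ M2, so the key drops out. Then M2 = (M1 ⊕ M2) ⊕ M1 over the first 9 bytes.
byte 0: (be ^ 57) ^ 48 = e9 ^ 48 = a1
byte 1: (9f ^ d1) ^ 54 = 4e ^ 54 = 1a
byte 2: (33 ^ 7c) ^ 54 = 4f ^ 54 = 1b
byte 3: (f5 ^ 23) ^ 50 = d6 ^ 50 = 86
byte 4: (d1 ^ f8) ^ 2f = 29 ^ 2f = 06
byte 5: (6e ^ 98) ^ 31 = f6 ^ 31 = c7
byte 6: (0c ^ 28) ^ 20 = 24 ^ 20 = 04
byte 7: (61 ^ 98) ^ 47 = f9 ^ 47 = be
byte 8: (03 ^ 7c) ^ 45 = 7f ^ 45 = 3a

10100001 00011010 00011011 10000110 00000110 11000111 00000100 10111110 00111010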